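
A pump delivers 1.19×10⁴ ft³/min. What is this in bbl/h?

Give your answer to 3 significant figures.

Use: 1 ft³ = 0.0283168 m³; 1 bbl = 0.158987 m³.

1.27×10⁵ bbl/h

1.19×10⁴ ft³/min × 0.0283168 m³/ft³ ÷ 60 s/min = 5.61617 m³/s
5.61617 m³/s ÷ 0.158987 m³/bbl × 3600 s/h = 127169 bbl/h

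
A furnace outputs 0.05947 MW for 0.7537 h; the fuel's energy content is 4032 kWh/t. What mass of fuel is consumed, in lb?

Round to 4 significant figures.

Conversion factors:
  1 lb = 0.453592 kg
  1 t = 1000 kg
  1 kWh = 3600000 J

24.51 lb

0.05947 MW → 59470 W
0.7537 h → 2713.32 s
E = P × t = 59470 × 2713.32 = 1.61361×10⁸ J
4032 kWh/t → 1.45152×10⁷ J/kg
m = E / e_s = 1.61361×10⁸ / 1.45152×10⁷ = 11.1167 kg
In lb: 11.1167 / 0.453592 = 24.5081 lb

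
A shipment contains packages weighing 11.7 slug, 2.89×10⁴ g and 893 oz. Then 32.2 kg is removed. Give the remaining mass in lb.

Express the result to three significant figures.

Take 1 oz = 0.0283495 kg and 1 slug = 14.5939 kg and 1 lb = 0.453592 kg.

425 lb

11.7 slug × 14.5939 = 170.749 kg
2.89×10⁴ g × 0.001 = 28.9 kg
893 oz × 0.0283495 = 25.3161 kg
32.2 kg (already kg)
Sum: 170.749 + 28.9 + 25.3161 − 32.2 = 192.765 kg
In lb: 192.765 / 0.453592 = 424.974 lb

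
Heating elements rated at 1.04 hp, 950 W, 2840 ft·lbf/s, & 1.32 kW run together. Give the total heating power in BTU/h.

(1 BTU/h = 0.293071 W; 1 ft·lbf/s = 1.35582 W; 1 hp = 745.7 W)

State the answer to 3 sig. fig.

2.35×10⁴ BTU/h

1.04 hp × 745.7 = 775.528 W
950 W (already W)
2840 ft·lbf/s × 1.35582 = 3850.53 W
1.32 kW × 1000 = 1320 W
Sum: 775.528 + 950 + 3850.53 + 1320 = 6896.06 W
In BTU/h: 6896.06 / 0.293071 = 23530.3 BTU/h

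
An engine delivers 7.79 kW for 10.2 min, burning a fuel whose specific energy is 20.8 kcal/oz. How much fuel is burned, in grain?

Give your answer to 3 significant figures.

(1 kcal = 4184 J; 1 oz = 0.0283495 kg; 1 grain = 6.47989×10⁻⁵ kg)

7.79 kW → 7790 W
10.2 min → 612 s
E = P × t = 7790 × 612 = 4.76748×10⁶ J
20.8 kcal/oz → 3.0698×10⁶ J/kg
m = E / e_s = 4.76748×10⁶ / 3.0698×10⁶ = 1.55303 kg
In grain: 1.55303 / 6.47989×10⁻⁵ = 23966.9 grain

2.40×10⁴ grain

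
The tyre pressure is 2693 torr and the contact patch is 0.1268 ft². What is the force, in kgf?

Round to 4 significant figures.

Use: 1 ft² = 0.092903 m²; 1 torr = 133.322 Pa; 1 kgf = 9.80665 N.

2693 torr × 133.322 → 359036 Pa
0.1268 ft² × 0.092903 → 0.0117801 m²
F = P × A = 359036 Pa × 0.0117801 m² = 4229.48 N
4229.48 N ÷ (9.80665 N/kgf) = 431.287 kgf

431.3 kgf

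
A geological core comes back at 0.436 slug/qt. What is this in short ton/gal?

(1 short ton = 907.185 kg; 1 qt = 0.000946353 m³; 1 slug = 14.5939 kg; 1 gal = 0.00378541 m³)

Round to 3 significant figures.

0.436 slug/qt × 14.5939 kg/slug ÷ 0.000946353 m³/qt = 6723.64 kg/m³
6723.64 kg/m³ ÷ 907.185 kg/short ton × 0.00378541 m³/gal = 0.0280557 short ton/gal

0.0281 short ton/gal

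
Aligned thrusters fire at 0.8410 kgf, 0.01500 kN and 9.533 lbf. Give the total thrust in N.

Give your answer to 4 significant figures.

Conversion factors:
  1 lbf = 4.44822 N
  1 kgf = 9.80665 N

65.65 N

0.8410 kgf × 9.80665 → 8.24739 N
0.01500 kN × 1000 → 15 N
9.533 lbf × 4.44822 → 42.4049 N
Sum: 8.24739 + 15 + 42.4049 = 65.6523 N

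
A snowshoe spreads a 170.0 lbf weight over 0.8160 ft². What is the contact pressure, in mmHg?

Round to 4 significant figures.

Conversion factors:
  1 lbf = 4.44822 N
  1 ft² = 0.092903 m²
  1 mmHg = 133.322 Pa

170.0 lbf × 4.44822 = 756.197 N
0.8160 ft² × 0.092903 = 0.0758088 m²
P = F / A = 756.197 N / 0.0758088 m² = 9975.06 Pa
9975.06 Pa ÷ (133.322 Pa/mmHg) = 74.8193 mmHg

74.82 mmHg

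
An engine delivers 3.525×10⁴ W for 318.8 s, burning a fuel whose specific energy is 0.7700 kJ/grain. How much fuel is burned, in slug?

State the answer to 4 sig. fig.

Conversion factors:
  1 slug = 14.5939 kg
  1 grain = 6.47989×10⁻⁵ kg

E = P × t = 35250 × 318.8 = 1.12377×10⁷ J
0.7700 kJ/grain → 1.18829×10⁷ J/kg
m = E / e_s = 1.12377×10⁷ / 1.18829×10⁷ = 0.945703 kg
In slug: 0.945703 / 14.5939 = 0.0648013 slug

0.06480 slug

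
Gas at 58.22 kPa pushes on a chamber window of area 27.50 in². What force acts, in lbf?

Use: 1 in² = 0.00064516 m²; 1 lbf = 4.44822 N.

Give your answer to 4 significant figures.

232.2 lbf

58.22 kPa × 1000 → 58220 Pa
27.50 in² × 0.00064516 → 0.0177419 m²
F = P × A = 58220 Pa × 0.0177419 m² = 1032.93 N
1032.93 N ÷ (4.44822 N/lbf) = 232.212 lbf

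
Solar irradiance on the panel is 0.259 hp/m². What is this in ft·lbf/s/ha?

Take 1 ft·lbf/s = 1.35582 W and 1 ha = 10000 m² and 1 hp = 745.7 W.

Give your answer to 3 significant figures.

1.42×10⁶ ft·lbf/s/ha

0.259 hp/m² × 745.7 W/hp = 193.136 W/m²
193.136 W/m² ÷ 1.35582 W/ft·lbf/s × 10000 m²/ha = 1.4245×10⁶ ft·lbf/s/ha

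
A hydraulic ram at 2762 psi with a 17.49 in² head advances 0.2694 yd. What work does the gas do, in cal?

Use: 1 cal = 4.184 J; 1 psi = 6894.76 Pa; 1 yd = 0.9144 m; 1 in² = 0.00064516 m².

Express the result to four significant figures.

1.265×10⁴ cal

2762 psi → 1.90433×10⁷ Pa
17.49 in² → 0.0112838 m²
F = P × A = 1.90433×10⁷ × 0.0112838 = 214881 N
0.2694 yd → 0.246339 m
W = F × d = 214881 × 0.246339 = 52933.6 J
In cal: 52933.6 / 4.184 = 12651.4 cal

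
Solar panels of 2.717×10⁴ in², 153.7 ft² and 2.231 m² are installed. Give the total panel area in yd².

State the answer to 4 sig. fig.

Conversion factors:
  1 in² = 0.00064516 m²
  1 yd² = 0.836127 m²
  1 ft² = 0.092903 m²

40.71 yd²

2.717×10⁴ in² × 0.00064516 = 17.529 m²
153.7 ft² × 0.092903 = 14.2792 m²
2.231 m² (already m²)
Sum: 17.529 + 14.2792 + 2.231 = 34.0392 m²
In yd²: 34.0392 / 0.836127 = 40.7106 yd²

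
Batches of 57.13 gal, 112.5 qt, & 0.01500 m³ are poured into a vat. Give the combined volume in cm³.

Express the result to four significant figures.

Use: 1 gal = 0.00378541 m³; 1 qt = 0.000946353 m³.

57.13 gal × 0.00378541 = 0.21626 m³
112.5 qt × 0.000946353 = 0.106465 m³
0.01500 m³ (already m³)
Sum: 0.21626 + 0.106465 + 0.015 = 0.337725 m³
In cm³: 0.337725 / 10⁻⁶ = 337725 cm³

3.377×10⁵ cm³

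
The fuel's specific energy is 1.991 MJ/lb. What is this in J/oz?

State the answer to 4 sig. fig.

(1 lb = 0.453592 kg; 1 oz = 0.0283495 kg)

1.991 MJ/lb × 1000000 J/MJ ÷ 0.453592 kg/lb = 4.38941×10⁶ J/kg
4.38941×10⁶ J/kg × 0.0283495 kg/oz = 124438 J/oz

1.244×10⁵ J/oz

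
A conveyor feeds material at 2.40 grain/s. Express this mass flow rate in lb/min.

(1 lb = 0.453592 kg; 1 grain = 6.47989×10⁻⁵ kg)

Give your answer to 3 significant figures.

0.0206 lb/min

2.40 grain/s × 6.47989×10⁻⁵ kg/grain = 1.55517×10⁻⁴ kg/s
1.55517×10⁻⁴ kg/s ÷ 0.453592 kg/lb × 60 s/min = 0.0205714 lb/min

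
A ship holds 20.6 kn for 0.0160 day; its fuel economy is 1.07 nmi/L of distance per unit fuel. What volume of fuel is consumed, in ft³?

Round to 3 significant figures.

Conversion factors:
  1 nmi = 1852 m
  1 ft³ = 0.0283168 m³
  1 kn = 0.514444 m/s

0.261 ft³

20.6 kn → 10.5975 m/s
0.0160 day → 1382.4 s
d = v × t = 10.5975 × 1382.4 = 14650 m
1.07 nmi/L → 1.98164×10⁶ m/m³
V = d / (distance per unit fuel) = 14650 / 1.98164×10⁶ = 0.00739287 m³
In ft³: 0.00739287 / 0.0283168 = 0.261077 ft³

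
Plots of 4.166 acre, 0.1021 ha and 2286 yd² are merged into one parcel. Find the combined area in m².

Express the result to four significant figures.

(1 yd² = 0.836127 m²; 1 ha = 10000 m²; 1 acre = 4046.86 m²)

1.979×10⁴ m²

4.166 acre × 4046.86 = 16859.2 m²
0.1021 ha × 10000 = 1021 m²
2286 yd² × 0.836127 = 1911.39 m²
Total: 16859.2 + 1021 + 1911.39 = 19791.6 m²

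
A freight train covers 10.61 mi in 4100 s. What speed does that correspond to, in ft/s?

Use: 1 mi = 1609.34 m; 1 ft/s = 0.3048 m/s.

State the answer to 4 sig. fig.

10.61 mi × 1609.34 → 17075.1 m
v = d / t = 17075.1 m / 4100 s = 4.16466 m/s
4.16466 m/s ÷ (0.3048 m/s/ft/s) = 13.6636 ft/s

13.66 ft/s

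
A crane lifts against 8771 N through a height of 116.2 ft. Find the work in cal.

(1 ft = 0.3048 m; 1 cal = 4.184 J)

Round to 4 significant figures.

7.425×10⁴ cal

116.2 ft × 0.3048 → 35.4178 m
W = F × d = 8771 N × 35.4178 m = 310650 J
310650 J ÷ (4.184 J/cal) = 74247.1 cal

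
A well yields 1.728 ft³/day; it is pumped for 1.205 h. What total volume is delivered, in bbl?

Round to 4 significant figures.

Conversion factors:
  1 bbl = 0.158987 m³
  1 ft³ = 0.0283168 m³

0.01545 bbl

1.728 ft³/day → 5.66336×10⁻⁷ m³/s
1.205 h → 4338 s
V = Q × t = 5.66336×10⁻⁷ × 4338 = 0.00245677 m³
In bbl: 0.00245677 / 0.158987 = 0.0154526 bbl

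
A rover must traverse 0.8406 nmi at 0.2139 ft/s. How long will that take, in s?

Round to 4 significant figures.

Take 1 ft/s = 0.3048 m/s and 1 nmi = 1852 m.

0.8406 nmi × 1852 = 1556.79 m
0.2139 ft/s × 0.3048 = 0.0651967 m/s
t = d / v = 1556.79 m / 0.0651967 m/s = 23878.4 s

2.388×10⁴ s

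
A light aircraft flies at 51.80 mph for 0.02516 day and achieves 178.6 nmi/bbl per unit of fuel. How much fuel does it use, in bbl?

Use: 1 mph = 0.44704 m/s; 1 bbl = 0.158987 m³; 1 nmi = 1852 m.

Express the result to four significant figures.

0.1522 bbl

51.80 mph → 23.1567 m/s
0.02516 day → 2173.82 s
d = v × t = 23.1567 × 2173.82 = 50338.5 m
178.6 nmi/bbl → 2.08047×10⁶ m/m³
V = d / (distance per unit fuel) = 50338.5 / 2.08047×10⁶ = 0.0241957 m³
In bbl: 0.0241957 / 0.158987 = 0.152187 bbl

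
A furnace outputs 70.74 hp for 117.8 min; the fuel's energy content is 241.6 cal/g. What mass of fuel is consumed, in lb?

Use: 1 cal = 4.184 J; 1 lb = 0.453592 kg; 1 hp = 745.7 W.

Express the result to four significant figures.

70.74 hp → 52750.8 W
117.8 min → 7068 s
E = P × t = 52750.8 × 7068 = 3.72843×10⁸ J
241.6 cal/g → 1.01085×10⁶ J/kg
m = E / e_s = 3.72843×10⁸ / 1.01085×10⁶ = 368.841 kg
In lb: 368.841 / 0.453592 = 813.156 lb

813.2 lb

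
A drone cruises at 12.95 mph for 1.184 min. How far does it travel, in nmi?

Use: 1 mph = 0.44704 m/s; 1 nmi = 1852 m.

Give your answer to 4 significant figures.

0.2221 nmi

12.95 mph × 0.44704 → 5.78917 m/s
1.184 min × 60 → 71.04 s
d = v × t = 5.78917 m/s × 71.04 s = 411.263 m
411.263 m ÷ (1852 m/nmi) = 0.222064 nmi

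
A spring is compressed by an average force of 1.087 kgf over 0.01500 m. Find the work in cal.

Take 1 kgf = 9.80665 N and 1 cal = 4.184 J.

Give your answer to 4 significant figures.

1.087 kgf × 9.80665 = 10.6598 N
W = F × d = 10.6598 N × 0.015 m = 0.159897 J
0.159897 J ÷ (4.184 J/cal) = 0.0382163 cal

0.03822 cal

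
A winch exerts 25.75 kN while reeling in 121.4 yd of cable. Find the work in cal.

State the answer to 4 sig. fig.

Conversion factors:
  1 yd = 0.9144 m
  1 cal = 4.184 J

25.75 kN × 1000 → 25750 N
121.4 yd × 0.9144 → 111.008 m
W = F × d = 25750 N × 111.008 m = 2.85846×10⁶ J
2.85846×10⁶ J ÷ (4.184 J/cal) = 683188 cal

6.832×10⁵ cal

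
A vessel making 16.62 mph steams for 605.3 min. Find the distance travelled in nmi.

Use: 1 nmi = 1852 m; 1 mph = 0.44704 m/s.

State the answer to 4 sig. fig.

145.7 nmi

16.62 mph × 0.44704 → 7.4298 m/s
605.3 min × 60 → 36318 s
d = v × t = 7.4298 m/s × 36318 s = 269835 m
269835 m ÷ (1852 m/nmi) = 145.699 nmi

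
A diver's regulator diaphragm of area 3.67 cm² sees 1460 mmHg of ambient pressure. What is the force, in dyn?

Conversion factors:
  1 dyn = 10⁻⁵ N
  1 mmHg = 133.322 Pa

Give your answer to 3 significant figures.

7.14×10⁶ dyn

1460 mmHg × 133.322 → 194650 Pa
3.67 cm² × 0.0001 → 3.67×10⁻⁴ m²
F = P × A = 194650 Pa × 3.67×10⁻⁴ m² = 71.4366 N
71.4366 N ÷ (10⁻⁵ N/dyn) = 7.14366×10⁶ dyn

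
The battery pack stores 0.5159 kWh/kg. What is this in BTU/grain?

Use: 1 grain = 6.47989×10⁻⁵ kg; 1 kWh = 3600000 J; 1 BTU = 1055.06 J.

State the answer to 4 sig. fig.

0.1141 BTU/grain

0.5159 kWh/kg × 3600000 J/kWh = 1.85724×10⁶ J/kg
1.85724×10⁶ J/kg ÷ 1055.06 J/BTU × 6.47989×10⁻⁵ kg/grain = 0.114067 BTU/grain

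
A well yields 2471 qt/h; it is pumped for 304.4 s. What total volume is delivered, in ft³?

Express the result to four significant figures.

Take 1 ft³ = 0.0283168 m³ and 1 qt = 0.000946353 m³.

2471 qt/h → 6.49566×10⁻⁴ m³/s
V = Q × t = 6.49566×10⁻⁴ × 304.4 = 0.197728 m³
In ft³: 0.197728 / 0.0283168 = 6.98271 ft³

6.983 ft³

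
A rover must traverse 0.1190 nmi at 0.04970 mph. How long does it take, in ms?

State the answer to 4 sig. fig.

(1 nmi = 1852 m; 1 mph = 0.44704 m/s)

0.1190 nmi × 1852 → 220.388 m
0.04970 mph × 0.44704 → 0.0222179 m/s
t = d / v = 220.388 m / 0.0222179 m/s = 9919.39 s
9919.39 s ÷ (0.001 s/ms) = 9.91939×10⁶ ms

9.919×10⁶ ms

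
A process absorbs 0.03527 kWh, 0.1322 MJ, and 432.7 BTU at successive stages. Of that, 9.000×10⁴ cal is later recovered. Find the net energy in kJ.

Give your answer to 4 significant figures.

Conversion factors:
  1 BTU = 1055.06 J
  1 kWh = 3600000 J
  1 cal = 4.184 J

339.1 kJ

0.03527 kWh × 3600000 = 126972 J
0.1322 MJ × 1000000 = 132200 J
432.7 BTU × 1055.06 = 456524 J
9.000×10⁴ cal × 4.184 = 376560 J
Result: 126972 + 132200 + 456524 − 376560 = 339136 J
In kJ: 339136 / 1000 = 339.136 kJ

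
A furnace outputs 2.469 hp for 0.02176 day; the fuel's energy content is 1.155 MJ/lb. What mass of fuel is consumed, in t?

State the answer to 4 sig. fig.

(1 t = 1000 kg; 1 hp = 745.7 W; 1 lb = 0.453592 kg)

0.001359 t

2.469 hp → 1841.13 W
0.02176 day → 1880.06 s
E = P × t = 1841.13 × 1880.06 = 3.46143×10⁶ J
1.155 MJ/lb → 2.54634×10⁶ J/kg
m = E / e_s = 3.46143×10⁶ / 2.54634×10⁶ = 1.35937 kg
In t: 1.35937 / 1000 = 0.00135937 t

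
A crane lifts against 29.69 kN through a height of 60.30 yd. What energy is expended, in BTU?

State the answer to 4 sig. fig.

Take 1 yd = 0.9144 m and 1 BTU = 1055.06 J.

1552 BTU

29.69 kN × 1000 = 29690 N
60.30 yd × 0.9144 = 55.1383 m
W = F × d = 29690 N × 55.1383 m = 1.63706×10⁶ J
1.63706×10⁶ J ÷ (1055.06 J/BTU) = 1551.63 BTU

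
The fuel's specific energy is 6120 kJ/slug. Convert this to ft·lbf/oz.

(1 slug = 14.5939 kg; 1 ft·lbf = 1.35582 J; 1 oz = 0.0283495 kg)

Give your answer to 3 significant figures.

8770 ft·lbf/oz

6120 kJ/slug × 1000 J/kJ ÷ 14.5939 kg/slug = 419353 J/kg
419353 J/kg ÷ 1.35582 J/ft·lbf × 0.0283495 kg/oz = 8768.46 ft·lbf/oz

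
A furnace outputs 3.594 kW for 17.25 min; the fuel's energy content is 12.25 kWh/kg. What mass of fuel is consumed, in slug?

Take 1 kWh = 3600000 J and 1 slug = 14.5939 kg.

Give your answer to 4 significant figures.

3.594 kW → 3594 W
17.25 min → 1035 s
E = P × t = 3594 × 1035 = 3.71979×10⁶ J
12.25 kWh/kg → 4.41×10⁷ J/kg
m = E / e_s = 3.71979×10⁶ / 4.41×10⁷ = 0.084349 kg
In slug: 0.084349 / 14.5939 = 0.00577974 slug

0.005780 slug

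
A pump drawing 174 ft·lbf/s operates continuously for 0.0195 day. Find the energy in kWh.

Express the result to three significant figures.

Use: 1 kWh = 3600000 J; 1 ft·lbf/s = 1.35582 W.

174 ft·lbf/s × 1.35582 = 235.913 W
0.0195 day × 86400 = 1684.8 s
E = P × t = 235.913 W × 1684.8 s = 397466 J
397466 J ÷ (3600000 J/kWh) = 0.110407 kWh

0.110 kWh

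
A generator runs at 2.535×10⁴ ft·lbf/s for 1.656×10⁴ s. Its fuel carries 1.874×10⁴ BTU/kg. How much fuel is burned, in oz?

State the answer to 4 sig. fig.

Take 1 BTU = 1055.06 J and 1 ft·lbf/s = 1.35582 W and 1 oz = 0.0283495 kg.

2.535×10⁴ ft·lbf/s → 34370 W
E = P × t = 34370 × 16560 = 5.69167×10⁸ J
1.874×10⁴ BTU/kg → 1.97718×10⁷ J/kg
m = E / e_s = 5.69167×10⁸ / 1.97718×10⁷ = 28.7868 kg
In oz: 28.7868 / 0.0283495 = 1015.43 oz

1015 oz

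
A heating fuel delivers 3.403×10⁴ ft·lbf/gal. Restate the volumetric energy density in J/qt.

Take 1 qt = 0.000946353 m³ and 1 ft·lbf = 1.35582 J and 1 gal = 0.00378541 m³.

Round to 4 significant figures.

3.403×10⁴ ft·lbf/gal × 1.35582 J/ft·lbf ÷ 0.00378541 m³/gal = 1.21885×10⁷ J/m³
1.21885×10⁷ J/m³ × 0.000946353 m³/qt = 11534.6 J/qt

1.153×10⁴ J/qt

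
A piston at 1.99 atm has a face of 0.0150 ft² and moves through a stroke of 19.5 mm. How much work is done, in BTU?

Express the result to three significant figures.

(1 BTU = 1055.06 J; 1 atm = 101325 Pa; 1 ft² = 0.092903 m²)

0.00519 BTU

1.99 atm → 201637 Pa
0.0150 ft² → 0.00139354 m²
F = P × A = 201637 × 0.00139354 = 280.989 N
19.5 mm → 0.0195 m
W = F × d = 280.989 × 0.0195 = 5.47929 J
In BTU: 5.47929 / 1055.06 = 0.00519334 BTU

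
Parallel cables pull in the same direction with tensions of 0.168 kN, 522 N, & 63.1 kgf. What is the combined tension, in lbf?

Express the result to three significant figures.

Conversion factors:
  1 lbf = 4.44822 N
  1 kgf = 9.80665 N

294 lbf

0.168 kN × 1000 = 168 N
522 N (already N)
63.1 kgf × 9.80665 = 618.8 N
Sum: 168 + 522 + 618.8 = 1308.8 N
In lbf: 1308.8 / 4.44822 = 294.23 lbf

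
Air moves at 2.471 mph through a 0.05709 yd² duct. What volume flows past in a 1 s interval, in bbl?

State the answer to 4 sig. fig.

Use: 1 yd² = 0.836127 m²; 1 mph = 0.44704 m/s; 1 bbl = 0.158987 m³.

2.471 mph × 0.44704 = 1.10464 m/s
0.05709 yd² × 0.836127 = 0.0477345 m²
V = v × A × t = 1.10464 m/s × 0.0477345 m² × 1 s = 0.0527294 m³
0.0527294 m³ ÷ (0.158987 m³/bbl) = 0.331659 bbl

0.3317 bbl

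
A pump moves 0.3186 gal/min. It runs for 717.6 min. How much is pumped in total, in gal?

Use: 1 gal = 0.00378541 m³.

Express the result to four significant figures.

228.6 gal

0.3186 gal/min → 2.01005×10⁻⁵ m³/s
717.6 min → 43056 s
V = Q × t = 2.01005×10⁻⁵ × 43056 = 0.865447 m³
In gal: 0.865447 / 0.00378541 = 228.627 gal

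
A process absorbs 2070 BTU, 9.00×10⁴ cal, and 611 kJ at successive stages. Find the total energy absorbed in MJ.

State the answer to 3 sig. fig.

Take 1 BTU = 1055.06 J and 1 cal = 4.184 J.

3.17 MJ

2070 BTU × 1055.06 = 2.18397×10⁶ J
9.00×10⁴ cal × 4.184 = 376560 J
611 kJ × 1000 = 611000 J
Sum: 2.18397×10⁶ + 376560 + 611000 = 3.17153×10⁶ J
In MJ: 3.17153×10⁶ / 1000000 = 3.17153 MJ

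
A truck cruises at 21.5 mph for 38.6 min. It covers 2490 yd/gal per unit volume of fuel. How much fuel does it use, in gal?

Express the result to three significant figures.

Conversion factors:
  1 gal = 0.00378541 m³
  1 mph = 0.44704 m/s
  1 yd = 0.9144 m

21.5 mph → 9.61136 m/s
38.6 min → 2316 s
d = v × t = 9.61136 × 2316 = 22259.9 m
2490 yd/gal → 601482 m/m³
V = d / (distance per unit fuel) = 22259.9 / 601482 = 0.0370084 m³
In gal: 0.0370084 / 0.00378541 = 9.77659 gal

9.78 gal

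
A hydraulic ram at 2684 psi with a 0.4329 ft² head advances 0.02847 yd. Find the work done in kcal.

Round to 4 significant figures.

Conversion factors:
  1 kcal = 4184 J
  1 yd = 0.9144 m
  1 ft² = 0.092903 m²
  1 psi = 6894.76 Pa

4.631 kcal

2684 psi → 1.85055×10⁷ Pa
0.4329 ft² → 0.0402177 m²
F = P × A = 1.85055×10⁷ × 0.0402177 = 744249 N
0.02847 yd → 0.026033 m
W = F × d = 744249 × 0.026033 = 19375 J
In kcal: 19375 / 4184 = 4.63074 kcal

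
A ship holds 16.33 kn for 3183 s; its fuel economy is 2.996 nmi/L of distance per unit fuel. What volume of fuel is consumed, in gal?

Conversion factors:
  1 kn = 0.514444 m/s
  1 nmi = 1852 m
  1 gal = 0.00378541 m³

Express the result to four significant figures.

1.273 gal

16.33 kn → 8.40087 m/s
d = v × t = 8.40087 × 3183 = 26740 m
2.996 nmi/L → 5.54859×10⁶ m/m³
V = d / (distance per unit fuel) = 26740 / 5.54859×10⁶ = 0.00481924 m³
In gal: 0.00481924 / 0.00378541 = 1.27311 gal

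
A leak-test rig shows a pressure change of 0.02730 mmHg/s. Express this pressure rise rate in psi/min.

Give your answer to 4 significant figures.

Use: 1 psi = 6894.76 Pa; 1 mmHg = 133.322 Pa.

0.03167 psi/min

0.02730 mmHg/s × 133.322 Pa/mmHg = 3.63969 Pa/s
3.63969 Pa/s ÷ 6894.76 Pa/psi × 60 s/min = 0.0316735 psi/min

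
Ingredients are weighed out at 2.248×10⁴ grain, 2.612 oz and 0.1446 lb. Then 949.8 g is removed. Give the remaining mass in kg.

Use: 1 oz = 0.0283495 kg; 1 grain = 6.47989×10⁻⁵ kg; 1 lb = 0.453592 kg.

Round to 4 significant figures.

2.248×10⁴ grain × 6.47989×10⁻⁵ → 1.45668 kg
2.612 oz × 0.0283495 → 0.0740489 kg
0.1446 lb × 0.453592 → 0.0655894 kg
949.8 g × 0.001 → 0.9498 kg
Net: 1.45668 + 0.0740489 + 0.0655894 − 0.9498 = 0.646518 kg

0.6465 kg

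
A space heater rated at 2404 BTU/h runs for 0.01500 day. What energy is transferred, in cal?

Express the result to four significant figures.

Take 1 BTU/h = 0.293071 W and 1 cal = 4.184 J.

2.182×10⁵ cal

2404 BTU/h × 0.293071 → 704.543 W
0.01500 day × 86400 → 1296 s
E = P × t = 704.543 W × 1296 s = 913088 J
913088 J ÷ (4.184 J/cal) = 218233 cal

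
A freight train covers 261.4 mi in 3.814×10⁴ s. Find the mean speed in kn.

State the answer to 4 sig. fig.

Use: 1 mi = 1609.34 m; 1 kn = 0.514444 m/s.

21.44 kn

261.4 mi × 1609.34 = 420681 m
v = d / t = 420681 m / 38140 s = 11.0299 m/s
11.0299 m/s ÷ (0.514444 m/s/kn) = 21.4404 kn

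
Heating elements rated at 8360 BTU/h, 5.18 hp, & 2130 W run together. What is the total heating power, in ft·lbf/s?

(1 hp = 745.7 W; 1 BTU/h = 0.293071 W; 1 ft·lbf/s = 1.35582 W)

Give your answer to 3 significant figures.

8360 BTU/h × 0.293071 = 2450.07 W
5.18 hp × 745.7 = 3862.73 W
2130 W (already W)
Total: 2450.07 + 3862.73 + 2130 = 8442.8 W
In ft·lbf/s: 8442.8 / 1.35582 = 6227.08 ft·lbf/s

6230 ft·lbf/s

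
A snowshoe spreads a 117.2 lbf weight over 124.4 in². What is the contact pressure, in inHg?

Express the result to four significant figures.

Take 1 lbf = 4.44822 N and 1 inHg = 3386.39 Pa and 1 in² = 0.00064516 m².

1.918 inHg

117.2 lbf × 4.44822 = 521.331 N
124.4 in² × 0.00064516 = 0.0802579 m²
P = F / A = 521.331 N / 0.0802579 m² = 6495.7 Pa
6495.7 Pa ÷ (3386.39 Pa/inHg) = 1.91818 inHg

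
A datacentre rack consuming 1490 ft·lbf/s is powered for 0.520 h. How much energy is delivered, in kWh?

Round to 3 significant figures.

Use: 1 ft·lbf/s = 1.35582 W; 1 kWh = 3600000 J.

1.05 kWh

1490 ft·lbf/s × 1.35582 → 2020.17 W
0.520 h × 3600 → 1872 s
E = P × t = 2020.17 W × 1872 s = 3.78176×10⁶ J
3.78176×10⁶ J ÷ (3600000 J/kWh) = 1.05049 kWh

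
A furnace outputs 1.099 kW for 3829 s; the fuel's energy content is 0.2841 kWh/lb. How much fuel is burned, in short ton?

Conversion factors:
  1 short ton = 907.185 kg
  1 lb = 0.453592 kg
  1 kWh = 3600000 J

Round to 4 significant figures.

0.002057 short ton

1.099 kW → 1099 W
E = P × t = 1099 × 3829 = 4.20807×10⁶ J
0.2841 kWh/lb → 2.2548×10⁶ J/kg
m = E / e_s = 4.20807×10⁶ / 2.2548×10⁶ = 1.86627 kg
In short ton: 1.86627 / 907.185 = 0.00205721 short ton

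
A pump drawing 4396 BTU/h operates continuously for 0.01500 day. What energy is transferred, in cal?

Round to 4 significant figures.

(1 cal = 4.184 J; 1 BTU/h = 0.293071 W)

4396 BTU/h × 0.293071 → 1288.34 W
0.01500 day × 86400 → 1296 s
E = P × t = 1288.34 W × 1296 s = 1.66969×10⁶ J
1.66969×10⁶ J ÷ (4.184 J/cal) = 399065 cal

3.991×10⁵ cal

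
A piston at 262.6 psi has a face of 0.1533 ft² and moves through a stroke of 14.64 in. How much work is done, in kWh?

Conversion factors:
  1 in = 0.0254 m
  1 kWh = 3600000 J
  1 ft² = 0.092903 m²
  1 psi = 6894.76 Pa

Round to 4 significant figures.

0.002664 kWh

262.6 psi → 1.81056×10⁶ Pa
0.1533 ft² → 0.014242 m²
F = P × A = 1.81056×10⁶ × 0.014242 = 25786 N
14.64 in → 0.371856 m
W = F × d = 25786 × 0.371856 = 9588.68 J
In kWh: 9588.68 / 3600000 = 0.00266352 kWh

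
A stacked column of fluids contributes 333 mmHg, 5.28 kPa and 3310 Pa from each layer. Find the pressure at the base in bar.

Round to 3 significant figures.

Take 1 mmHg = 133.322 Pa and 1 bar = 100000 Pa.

0.530 bar

333 mmHg × 133.322 = 44396.2 Pa
5.28 kPa × 1000 = 5280 Pa
3310 Pa (already Pa)
Sum: 44396.2 + 5280 + 3310 = 52986.2 Pa
In bar: 52986.2 / 100000 = 0.529862 bar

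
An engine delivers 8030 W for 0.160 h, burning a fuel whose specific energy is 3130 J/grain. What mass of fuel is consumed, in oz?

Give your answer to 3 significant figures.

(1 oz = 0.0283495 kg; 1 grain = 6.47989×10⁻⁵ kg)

3.38 oz

0.160 h → 576 s
E = P × t = 8030 × 576 = 4.62528×10⁶ J
3130 J/grain → 4.83033×10⁷ J/kg
m = E / e_s = 4.62528×10⁶ / 4.83033×10⁷ = 0.0957549 kg
In oz: 0.0957549 / 0.0283495 = 3.37766 oz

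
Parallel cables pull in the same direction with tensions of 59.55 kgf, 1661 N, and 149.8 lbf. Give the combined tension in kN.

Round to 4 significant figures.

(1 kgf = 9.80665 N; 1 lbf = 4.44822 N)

2.911 kN

59.55 kgf × 9.80665 = 583.986 N
1661 N (already N)
149.8 lbf × 4.44822 = 666.343 N
Sum: 583.986 + 1661 + 666.343 = 2911.33 N
In kN: 2911.33 / 1000 = 2.91133 kN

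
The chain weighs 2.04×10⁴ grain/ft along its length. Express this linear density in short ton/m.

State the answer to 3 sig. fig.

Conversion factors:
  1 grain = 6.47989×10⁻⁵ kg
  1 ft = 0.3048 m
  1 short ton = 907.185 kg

0.00478 short ton/m

2.04×10⁴ grain/ft × 6.47989×10⁻⁵ kg/grain ÷ 0.3048 m/ft = 4.33693 kg/m
4.33693 kg/m ÷ 907.185 kg/short ton = 0.00478065 short ton/m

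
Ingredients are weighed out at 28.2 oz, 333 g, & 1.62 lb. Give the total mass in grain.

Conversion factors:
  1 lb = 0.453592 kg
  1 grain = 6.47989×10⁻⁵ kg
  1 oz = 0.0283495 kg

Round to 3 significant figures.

2.88×10⁴ grain

28.2 oz × 0.0283495 = 0.799456 kg
333 g × 0.001 = 0.333 kg
1.62 lb × 0.453592 = 0.734819 kg
Sum: 0.799456 + 0.333 + 0.734819 = 1.86728 kg
In grain: 1.86728 / 6.47989×10⁻⁵ = 28816.5 grain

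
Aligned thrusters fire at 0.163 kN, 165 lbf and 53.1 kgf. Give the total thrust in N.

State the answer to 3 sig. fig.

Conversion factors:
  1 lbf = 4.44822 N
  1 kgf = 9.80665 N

0.163 kN × 1000 → 163 N
165 lbf × 4.44822 → 733.956 N
53.1 kgf × 9.80665 → 520.733 N
Sum: 163 + 733.956 + 520.733 = 1417.69 N

1420 N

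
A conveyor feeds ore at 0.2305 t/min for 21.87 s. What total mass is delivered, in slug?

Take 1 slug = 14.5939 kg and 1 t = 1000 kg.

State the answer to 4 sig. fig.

5.757 slug

0.2305 t/min → 3.84167 kg/s
m = ṁ × t = 3.84167 × 21.87 = 84.0173 kg
In slug: 84.0173 / 14.5939 = 5.75701 slug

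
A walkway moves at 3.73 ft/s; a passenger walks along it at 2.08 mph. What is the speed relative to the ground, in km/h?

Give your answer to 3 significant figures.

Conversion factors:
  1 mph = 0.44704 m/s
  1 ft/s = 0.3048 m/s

7.44 km/h

3.73 ft/s × 0.3048 = 1.1369 m/s
2.08 mph × 0.44704 = 0.929843 m/s
Combined: 1.1369 + 0.929843 = 2.06674 m/s
In km/h: 2.06674 / (1/3.6) = 7.44026 km/h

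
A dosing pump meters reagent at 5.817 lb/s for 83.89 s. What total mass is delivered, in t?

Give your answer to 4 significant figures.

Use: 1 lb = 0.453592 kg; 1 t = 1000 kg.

5.817 lb/s → 2.63854 kg/s
m = ṁ × t = 2.63854 × 83.89 = 221.347 kg
In t: 221.347 / 1000 = 0.221347 t

0.2213 t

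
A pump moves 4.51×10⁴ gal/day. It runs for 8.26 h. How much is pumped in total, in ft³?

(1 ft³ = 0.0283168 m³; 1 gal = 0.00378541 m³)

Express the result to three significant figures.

4.51×10⁴ gal/day → 0.00197595 m³/s
8.26 h → 29736 s
V = Q × t = 0.00197595 × 29736 = 58.7568 m³
In ft³: 58.7568 / 0.0283168 = 2074.98 ft³

2070 ft³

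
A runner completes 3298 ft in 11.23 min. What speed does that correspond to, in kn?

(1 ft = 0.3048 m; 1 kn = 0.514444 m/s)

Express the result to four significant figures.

2.900 kn

3298 ft × 0.3048 → 1005.23 m
11.23 min × 60 → 673.8 s
v = d / t = 1005.23 m / 673.8 s = 1.49188 m/s
1.49188 m/s ÷ (0.514444 m/s/kn) = 2.89999 kn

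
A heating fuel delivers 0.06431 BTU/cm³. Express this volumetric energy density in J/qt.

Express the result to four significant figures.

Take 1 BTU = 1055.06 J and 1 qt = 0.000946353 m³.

0.06431 BTU/cm³ × 1055.06 J/BTU ÷ 10⁻⁶ m³/cm³ = 6.78509×10⁷ J/m³
6.78509×10⁷ J/m³ × 0.000946353 m³/qt = 64210.9 J/qt

6.421×10⁴ J/qt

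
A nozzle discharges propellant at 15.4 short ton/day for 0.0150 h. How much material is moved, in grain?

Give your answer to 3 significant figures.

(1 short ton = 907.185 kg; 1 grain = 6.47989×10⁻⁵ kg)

1.35×10⁵ grain

15.4 short ton/day → 0.161697 kg/s
0.0150 h → 54 s
m = ṁ × t = 0.161697 × 54 = 8.73164 kg
In grain: 8.73164 / 6.47989×10⁻⁵ = 134750 grain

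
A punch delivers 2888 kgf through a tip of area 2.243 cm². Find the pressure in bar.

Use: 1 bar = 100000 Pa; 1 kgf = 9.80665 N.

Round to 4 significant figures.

2888 kgf × 9.80665 = 28321.6 N
2.243 cm² × 0.0001 = 2.243×10⁻⁴ m²
P = F / A = 28321.6 N / 2.243×10⁻⁴ m² = 1.26267×10⁸ Pa
1.26267×10⁸ Pa ÷ (100000 Pa/bar) = 1262.67 bar

1263 bar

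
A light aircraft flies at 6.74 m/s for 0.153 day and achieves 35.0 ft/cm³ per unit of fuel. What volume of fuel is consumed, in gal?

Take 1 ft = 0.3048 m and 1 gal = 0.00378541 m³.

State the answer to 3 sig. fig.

2.21 gal

0.153 day → 13219.2 s
d = v × t = 6.74 × 13219.2 = 89097.4 m
35.0 ft/cm³ → 1.0668×10⁷ m/m³
V = d / (distance per unit fuel) = 89097.4 / 1.0668×10⁷ = 0.00835184 m³
In gal: 0.00835184 / 0.00378541 = 2.20632 gal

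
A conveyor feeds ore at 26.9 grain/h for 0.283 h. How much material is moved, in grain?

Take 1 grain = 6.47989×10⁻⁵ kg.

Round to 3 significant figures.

7.61 grain

26.9 grain/h → 4.84192×10⁻⁷ kg/s
0.283 h → 1018.8 s
m = ṁ × t = 4.84192×10⁻⁷ × 1018.8 = 4.93295×10⁻⁴ kg
In grain: 4.93295×10⁻⁴ / 6.47989×10⁻⁵ = 7.61271 grain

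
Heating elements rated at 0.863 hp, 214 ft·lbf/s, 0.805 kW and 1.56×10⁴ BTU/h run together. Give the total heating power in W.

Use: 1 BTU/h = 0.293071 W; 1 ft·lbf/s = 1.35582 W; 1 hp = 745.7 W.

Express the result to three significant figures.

0.863 hp × 745.7 = 643.539 W
214 ft·lbf/s × 1.35582 = 290.145 W
0.805 kW × 1000 = 805 W
1.56×10⁴ BTU/h × 0.293071 = 4571.91 W
Sum: 643.539 + 290.145 + 805 + 4571.91 = 6310.59 W

6310 W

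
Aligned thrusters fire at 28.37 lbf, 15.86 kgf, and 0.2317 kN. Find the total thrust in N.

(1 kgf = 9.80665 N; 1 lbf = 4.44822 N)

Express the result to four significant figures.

513.4 N

28.37 lbf × 4.44822 = 126.196 N
15.86 kgf × 9.80665 = 155.533 N
0.2317 kN × 1000 = 231.7 N
Combined: 126.196 + 155.533 + 231.7 = 513.429 N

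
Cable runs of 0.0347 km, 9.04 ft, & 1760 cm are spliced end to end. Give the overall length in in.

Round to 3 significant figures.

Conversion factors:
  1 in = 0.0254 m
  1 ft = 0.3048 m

0.0347 km × 1000 = 34.7 m
9.04 ft × 0.3048 = 2.75539 m
1760 cm × 0.01 = 17.6 m
Total: 34.7 + 2.75539 + 17.6 = 55.0554 m
In in: 55.0554 / 0.0254 = 2167.54 in

2170 in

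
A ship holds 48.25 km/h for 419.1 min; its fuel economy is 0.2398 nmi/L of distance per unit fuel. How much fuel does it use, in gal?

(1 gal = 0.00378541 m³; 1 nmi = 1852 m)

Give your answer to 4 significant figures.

48.25 km/h → 13.4028 m/s
419.1 min → 25146 s
d = v × t = 13.4028 × 25146 = 337027 m
0.2398 nmi/L → 444110 m/m³
V = d / (distance per unit fuel) = 337027 / 444110 = 0.758882 m³
In gal: 0.758882 / 0.00378541 = 200.476 gal

200.5 gal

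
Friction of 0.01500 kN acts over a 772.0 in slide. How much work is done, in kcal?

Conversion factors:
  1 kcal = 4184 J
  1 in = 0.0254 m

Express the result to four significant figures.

0.07030 kcal

0.01500 kN × 1000 → 15 N
772.0 in × 0.0254 → 19.6088 m
W = F × d = 15 N × 19.6088 m = 294.132 J
294.132 J ÷ (4184 J/kcal) = 0.0702992 kcal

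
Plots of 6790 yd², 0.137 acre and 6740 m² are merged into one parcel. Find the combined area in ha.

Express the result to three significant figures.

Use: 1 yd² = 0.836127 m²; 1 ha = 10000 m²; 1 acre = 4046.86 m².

1.30 ha

6790 yd² × 0.836127 → 5677.3 m²
0.137 acre × 4046.86 → 554.42 m²
6740 m² (already m²)
Sum: 5677.3 + 554.42 + 6740 = 12971.7 m²
In ha: 12971.7 / 10000 = 1.29717 ha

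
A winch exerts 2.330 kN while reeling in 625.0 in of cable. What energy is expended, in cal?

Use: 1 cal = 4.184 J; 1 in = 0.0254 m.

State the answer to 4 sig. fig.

2.330 kN × 1000 → 2330 N
625.0 in × 0.0254 → 15.875 m
W = F × d = 2330 N × 15.875 m = 36988.8 J
36988.8 J ÷ (4.184 J/cal) = 8840.54 cal

8841 cal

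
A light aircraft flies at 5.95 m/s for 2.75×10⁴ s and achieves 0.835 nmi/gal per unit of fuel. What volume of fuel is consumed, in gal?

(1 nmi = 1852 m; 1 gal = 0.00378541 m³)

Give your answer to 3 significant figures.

106 gal

d = v × t = 5.95 × 27500 = 163625 m
0.835 nmi/gal → 408521 m/m³
V = d / (distance per unit fuel) = 163625 / 408521 = 0.40053 m³
In gal: 0.40053 / 0.00378541 = 105.809 gal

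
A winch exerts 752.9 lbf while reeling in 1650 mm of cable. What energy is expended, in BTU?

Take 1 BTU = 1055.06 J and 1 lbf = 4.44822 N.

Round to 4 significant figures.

5.238 BTU

752.9 lbf × 4.44822 → 3349.06 N
1650 mm × 0.001 → 1.65 m
W = F × d = 3349.06 N × 1.65 m = 5525.95 J
5525.95 J ÷ (1055.06 J/BTU) = 5.23757 BTU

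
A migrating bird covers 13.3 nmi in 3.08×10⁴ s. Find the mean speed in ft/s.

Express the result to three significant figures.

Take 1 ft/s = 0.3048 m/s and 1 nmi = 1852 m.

13.3 nmi × 1852 → 24631.6 m
v = d / t = 24631.6 m / 30800 s = 0.799727 m/s
0.799727 m/s ÷ (0.3048 m/s/ft/s) = 2.62378 ft/s

2.62 ft/s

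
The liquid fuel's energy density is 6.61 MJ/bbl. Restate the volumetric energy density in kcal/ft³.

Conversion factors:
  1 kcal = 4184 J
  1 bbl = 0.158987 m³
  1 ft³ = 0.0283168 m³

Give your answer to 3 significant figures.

6.61 MJ/bbl × 1000000 J/MJ ÷ 0.158987 m³/bbl = 4.15757×10⁷ J/m³
4.15757×10⁷ J/m³ ÷ 4184 J/kcal × 0.0283168 m³/ft³ = 281.379 kcal/ft³

281 kcal/ft³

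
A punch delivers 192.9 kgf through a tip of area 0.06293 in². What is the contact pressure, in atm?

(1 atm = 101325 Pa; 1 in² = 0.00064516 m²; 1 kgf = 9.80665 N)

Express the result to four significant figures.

192.9 kgf × 9.80665 → 1891.7 N
0.06293 in² × 0.00064516 → 4.05999×10⁻⁵ m²
P = F / A = 1891.7 N / 4.05999×10⁻⁵ m² = 4.65937×10⁷ Pa
4.65937×10⁷ Pa ÷ (101325 Pa/atm) = 459.844 atm

459.8 atm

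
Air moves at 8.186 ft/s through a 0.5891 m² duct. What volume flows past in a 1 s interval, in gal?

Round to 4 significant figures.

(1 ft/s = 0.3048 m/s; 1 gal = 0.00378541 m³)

388.3 gal

8.186 ft/s × 0.3048 = 2.49509 m/s
V = v × A × t = 2.49509 m/s × 0.5891 m² × 1 s = 1.46986 m³
1.46986 m³ ÷ (0.00378541 m³/gal) = 388.296 gal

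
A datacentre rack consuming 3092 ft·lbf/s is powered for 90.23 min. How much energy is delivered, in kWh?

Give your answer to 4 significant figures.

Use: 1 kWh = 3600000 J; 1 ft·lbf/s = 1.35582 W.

3092 ft·lbf/s × 1.35582 → 4192.2 W
90.23 min × 60 → 5413.8 s
E = P × t = 4192.2 W × 5413.8 s = 2.26957×10⁷ J
2.26957×10⁷ J ÷ (3600000 J/kWh) = 6.30436 kWh

6.304 kWh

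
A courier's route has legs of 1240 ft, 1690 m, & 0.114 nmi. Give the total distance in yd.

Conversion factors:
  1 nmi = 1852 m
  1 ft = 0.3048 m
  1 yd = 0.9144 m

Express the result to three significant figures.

1240 ft × 0.3048 = 377.952 m
1690 m (already m)
0.114 nmi × 1852 = 211.128 m
Sum: 377.952 + 1690 + 211.128 = 2279.08 m
In yd: 2279.08 / 0.9144 = 2492.43 yd

2490 yd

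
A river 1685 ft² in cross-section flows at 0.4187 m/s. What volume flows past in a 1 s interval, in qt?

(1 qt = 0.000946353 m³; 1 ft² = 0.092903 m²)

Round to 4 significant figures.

1685 ft² × 0.092903 = 156.542 m²
V = v × A × t = 0.4187 m/s × 156.542 m² × 1 s = 65.5441 m³
65.5441 m³ ÷ (0.000946353 m³/qt) = 69259.7 qt

6.926×10⁴ qt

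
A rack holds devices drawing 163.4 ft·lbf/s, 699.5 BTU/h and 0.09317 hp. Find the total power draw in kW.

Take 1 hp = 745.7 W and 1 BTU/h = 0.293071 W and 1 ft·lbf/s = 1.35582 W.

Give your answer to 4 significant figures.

163.4 ft·lbf/s × 1.35582 → 221.541 W
699.5 BTU/h × 0.293071 → 205.003 W
0.09317 hp × 745.7 → 69.4769 W
Total: 221.541 + 205.003 + 69.4769 = 496.021 W
In kW: 496.021 / 1000 = 0.496021 kW

0.4960 kW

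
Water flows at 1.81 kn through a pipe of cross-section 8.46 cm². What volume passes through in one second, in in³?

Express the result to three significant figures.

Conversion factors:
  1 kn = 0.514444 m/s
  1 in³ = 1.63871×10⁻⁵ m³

1.81 kn × 0.514444 = 0.931144 m/s
8.46 cm² × 0.0001 = 8.46×10⁻⁴ m²
V = v × A × t = 0.931144 m/s × 8.46×10⁻⁴ m² × 1 s = 7.87748×10⁻⁴ m³
7.87748×10⁻⁴ m³ ÷ (1.63871×10⁻⁵ m³/in³) = 48.0712 in³

48.1 in³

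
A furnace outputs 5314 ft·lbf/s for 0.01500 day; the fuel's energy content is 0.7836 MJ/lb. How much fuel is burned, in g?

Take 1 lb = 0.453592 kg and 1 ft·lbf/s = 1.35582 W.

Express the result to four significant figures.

5314 ft·lbf/s → 7204.83 W
0.01500 day → 1296 s
E = P × t = 7204.83 × 1296 = 9.33746×10⁶ J
0.7836 MJ/lb → 1.72754×10⁶ J/kg
m = E / e_s = 9.33746×10⁶ / 1.72754×10⁶ = 5.40506 kg
In g: 5.40506 / 0.001 = 5405.06 g

5405 g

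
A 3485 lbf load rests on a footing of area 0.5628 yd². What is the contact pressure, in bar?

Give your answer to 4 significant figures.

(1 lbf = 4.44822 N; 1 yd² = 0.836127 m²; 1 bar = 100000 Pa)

3485 lbf × 4.44822 → 15502 N
0.5628 yd² × 0.836127 → 0.470572 m²
P = F / A = 15502 N / 0.470572 m² = 32942.9 Pa
32942.9 Pa ÷ (100000 Pa/bar) = 0.329429 bar

0.3294 bar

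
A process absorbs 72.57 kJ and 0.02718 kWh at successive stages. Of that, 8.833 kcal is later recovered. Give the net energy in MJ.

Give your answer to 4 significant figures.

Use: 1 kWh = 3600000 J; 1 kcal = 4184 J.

72.57 kJ × 1000 → 72570 J
0.02718 kWh × 3600000 → 97848 J
8.833 kcal × 4184 → 36957.3 J
Result: 72570 + 97848 − 36957.3 = 133461 J
In MJ: 133461 / 1000000 = 0.133461 MJ

0.1335 MJ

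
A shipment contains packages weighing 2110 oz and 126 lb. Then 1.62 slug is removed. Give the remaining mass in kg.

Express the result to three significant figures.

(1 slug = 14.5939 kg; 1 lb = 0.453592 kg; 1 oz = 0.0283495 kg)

93.3 kg

2110 oz × 0.0283495 = 59.8174 kg
126 lb × 0.453592 = 57.1526 kg
1.62 slug × 14.5939 = 23.6421 kg
Net: 59.8174 + 57.1526 − 23.6421 = 93.3279 kg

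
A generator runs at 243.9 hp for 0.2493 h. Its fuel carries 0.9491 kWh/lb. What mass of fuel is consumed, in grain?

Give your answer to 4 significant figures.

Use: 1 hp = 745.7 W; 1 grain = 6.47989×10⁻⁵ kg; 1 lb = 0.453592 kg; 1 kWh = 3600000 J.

3.344×10⁵ grain

243.9 hp → 181876 W
0.2493 h → 897.48 s
E = P × t = 181876 × 897.48 = 1.6323×10⁸ J
0.9491 kWh/lb → 7.53267×10⁶ J/kg
m = E / e_s = 1.6323×10⁸ / 7.53267×10⁶ = 21.6696 kg
In grain: 21.6696 / 6.47989×10⁻⁵ = 334413 grain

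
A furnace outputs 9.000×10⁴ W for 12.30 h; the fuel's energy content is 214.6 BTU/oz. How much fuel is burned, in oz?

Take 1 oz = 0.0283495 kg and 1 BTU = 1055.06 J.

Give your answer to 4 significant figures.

12.30 h → 44280 s
E = P × t = 90000 × 44280 = 3.9852×10⁹ J
214.6 BTU/oz → 7.98659×10⁶ J/kg
m = E / e_s = 3.9852×10⁹ / 7.98659×10⁶ = 498.986 kg
In oz: 498.986 / 0.0283495 = 17601.2 oz

1.760×10⁴ oz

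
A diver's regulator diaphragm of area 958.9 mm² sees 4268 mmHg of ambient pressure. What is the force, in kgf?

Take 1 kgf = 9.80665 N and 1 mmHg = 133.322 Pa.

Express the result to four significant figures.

4268 mmHg × 133.322 = 569018 Pa
958.9 mm² × 10⁻⁶ = 9.589×10⁻⁴ m²
F = P × A = 569018 Pa × 9.589×10⁻⁴ m² = 545.631 N
545.631 N ÷ (9.80665 N/kgf) = 55.6389 kgf

55.64 kgf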